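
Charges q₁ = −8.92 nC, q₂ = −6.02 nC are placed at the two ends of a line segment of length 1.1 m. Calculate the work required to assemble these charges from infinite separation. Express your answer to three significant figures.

4.39×10⁻⁷ J

The work to assemble the configuration equals its total potential energy, U = Σ kqᵢqⱼ/rᵢⱼ over all pairs.
The separation is r = 1.10 m.
U = (4.39×10⁻⁷) = 4.39×10⁻⁷ J.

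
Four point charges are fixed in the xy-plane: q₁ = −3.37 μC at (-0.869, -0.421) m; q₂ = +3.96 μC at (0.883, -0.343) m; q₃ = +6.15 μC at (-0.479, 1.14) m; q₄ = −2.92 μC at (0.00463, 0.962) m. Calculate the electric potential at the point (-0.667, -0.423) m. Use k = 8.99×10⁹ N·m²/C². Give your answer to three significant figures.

Electric potential is a scalar, so the contributions from each charge add algebraically: V = Σ kqᵢ/rᵢ.
Distances from the field point to each charge: r₁ = 0.202 m, r₂ = 1.55 m, r₃ = 1.57 m, r₄ = 1.54 m.
V = k[(-3.37×10⁻⁶)/(0.202) + (3.96×10⁻⁶)/(1.55) + (6.15×10⁻⁶)/(1.57) + (-2.92×10⁻⁶)/(1.54)] = -1.09×10⁵ V.

-1.09×10⁵ V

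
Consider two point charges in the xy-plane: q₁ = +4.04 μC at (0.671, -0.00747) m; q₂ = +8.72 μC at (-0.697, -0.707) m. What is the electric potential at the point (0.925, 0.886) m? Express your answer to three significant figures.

7.36×10⁴ V

Electric potential is a scalar, so the contributions from each charge add algebraically: V = Σ kqᵢ/rᵢ.
Distances from the field point to each charge: r₁ = 0.929 m, r₂ = 2.27 m.
V = k[(4.04×10⁻⁶)/(0.929) + (8.72×10⁻⁶)/(2.27)] = 7.36×10⁴ V.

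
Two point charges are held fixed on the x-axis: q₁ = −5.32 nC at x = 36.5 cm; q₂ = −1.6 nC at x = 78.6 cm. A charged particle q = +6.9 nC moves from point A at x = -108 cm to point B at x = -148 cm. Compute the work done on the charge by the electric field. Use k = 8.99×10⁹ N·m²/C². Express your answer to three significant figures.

-5.89×10⁻⁸ J

The work done by the electric force is W_field = −ΔU = −q(V_B − V_A) = q(V_A − V_B).
At A: distances to the source charges are 1.45 m, 1.87 m; V_A = Σ kqᵢ/rᵢ = -40.8 V.
At B: distances to the source charges are 1.84 m, 2.27 m; V_B = Σ kqᵢ/rᵢ = -32.3 V.
ΔV = V_B − V_A = 8.54 V.
W_field = −qΔV = −(6.90×10⁻⁹ C)(8.54 V) = -5.89×10⁻⁸ J.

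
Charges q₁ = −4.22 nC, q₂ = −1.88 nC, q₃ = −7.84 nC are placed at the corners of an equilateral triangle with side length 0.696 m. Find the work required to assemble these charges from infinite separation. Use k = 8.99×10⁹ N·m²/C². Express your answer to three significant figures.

The assembly work is the sum of pairwise potential energies, U = Σ_{i<j} kqᵢqⱼ/rᵢⱼ.
All three pair separations equal the side length, 0.696 m.
U = (1.02×10⁻⁷) + (4.27×10⁻⁷) + (1.90×10⁻⁷) = 7.20×10⁻⁷ J.

7.20×10⁻⁷ J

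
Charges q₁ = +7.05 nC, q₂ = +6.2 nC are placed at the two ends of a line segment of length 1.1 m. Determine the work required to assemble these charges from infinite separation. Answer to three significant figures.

The assembly work is the sum of pairwise potential energies, U = Σ_{i<j} kqᵢqⱼ/rᵢⱼ.
The separation is r = 1.10 m.
U = (3.57×10⁻⁷) = 3.57×10⁻⁷ J.

3.57×10⁻⁷ J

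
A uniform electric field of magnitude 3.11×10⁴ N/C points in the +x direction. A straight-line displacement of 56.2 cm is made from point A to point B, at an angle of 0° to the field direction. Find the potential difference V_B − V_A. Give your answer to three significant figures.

-1.75×10⁴ V

Only the component of displacement along E changes the potential: ΔV = −E·d·cosθ.
ΔV = −(3.11×10⁴ V/m)(0.562 m)cos0° = -1.75×10⁴ V.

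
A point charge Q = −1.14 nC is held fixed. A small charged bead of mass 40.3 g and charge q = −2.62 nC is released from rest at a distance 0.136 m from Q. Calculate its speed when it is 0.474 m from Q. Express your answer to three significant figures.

2.64×10⁻³ m/s

Only the electrostatic force acts, so mechanical energy is conserved: ½mv² = U₁ − U₂ = kQq(1/r₁ − 1/r₂).
U₁ − U₂ = (8.99×10⁹ N·m²/C²)(-1.14×10⁻⁹ C)(-2.62×10⁻⁹ C)(1/0.136 − 1/0.474) = 1.41×10⁻⁷ J.
v = √(2·1.41×10⁻⁷/0.0403) = 2.64×10⁻³ m/s.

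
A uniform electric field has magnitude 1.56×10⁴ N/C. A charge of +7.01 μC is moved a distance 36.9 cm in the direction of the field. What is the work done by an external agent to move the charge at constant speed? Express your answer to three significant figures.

-0.0404 J

The potential change for a displacement 36.9 cm in the direction of the field is ΔV = −Ed = -5760 V.
W_ext = qΔV = -0.0404 J.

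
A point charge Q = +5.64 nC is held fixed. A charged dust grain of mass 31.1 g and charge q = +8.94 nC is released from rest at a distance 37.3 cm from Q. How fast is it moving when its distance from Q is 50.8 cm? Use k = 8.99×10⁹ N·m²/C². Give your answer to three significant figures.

4.56×10⁻³ m/s

Only the electrostatic force acts, so mechanical energy is conserved: ½mv² = U₁ − U₂ = kQq(1/r₁ − 1/r₂).
U₁ − U₂ = (8.99×10⁹ N·m²/C²)(5.64×10⁻⁹ C)(8.94×10⁻⁹ C)(1/0.373 − 1/0.508) = 3.23×10⁻⁷ J.
v = √(2·3.23×10⁻⁷/0.0311) = 4.56×10⁻³ m/s.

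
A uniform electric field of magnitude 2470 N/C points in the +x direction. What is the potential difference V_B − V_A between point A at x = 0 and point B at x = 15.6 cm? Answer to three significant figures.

In a uniform field, potential decreases in the direction of E: V_B − V_A = −E·Δx.
V_B − V_A = −(2470 V/m)(0.156 m) = -385 V.

-385 V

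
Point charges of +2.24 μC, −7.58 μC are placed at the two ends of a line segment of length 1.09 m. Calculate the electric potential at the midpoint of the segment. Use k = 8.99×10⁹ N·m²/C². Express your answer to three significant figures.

-8.81×10⁴ V

The total potential is the scalar sum of each charge's contribution, V = Σ kqᵢ/rᵢ.
Each charge is 0.545 m from the midpoint.
V = k[(2.24×10⁻⁶)/(0.545) + (-7.58×10⁻⁶)/(0.545)] = -8.81×10⁴ V.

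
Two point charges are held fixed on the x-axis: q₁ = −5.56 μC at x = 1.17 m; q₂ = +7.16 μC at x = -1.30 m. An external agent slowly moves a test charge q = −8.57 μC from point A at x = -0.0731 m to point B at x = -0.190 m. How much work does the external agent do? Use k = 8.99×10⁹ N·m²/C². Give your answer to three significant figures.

For quasistatic motion the external work equals the change in potential energy: W_ext = qΔV = q(V_B − V_A).
At A: distances to the source charges are 1.24 m, 1.23 m; V_A = Σ kqᵢ/rᵢ = 1.23×10⁴ V.
At B: distances to the source charges are 1.36 m, 1.11 m; V_B = Σ kqᵢ/rᵢ = 2.12×10⁴ V.
ΔV = V_B − V_A = 8980 V.
W_ext = qΔV = (-8.57×10⁻⁶ C)(8980 V) = -0.0770 J.

-0.0770 J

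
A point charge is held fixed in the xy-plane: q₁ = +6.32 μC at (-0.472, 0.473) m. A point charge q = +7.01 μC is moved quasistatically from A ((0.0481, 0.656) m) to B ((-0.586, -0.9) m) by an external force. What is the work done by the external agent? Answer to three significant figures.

-0.433 J

For quasistatic motion the external work equals the change in potential energy: W_ext = qΔV = q(V_B − V_A).
At A: distance to the source charge is 0.551 m; V_A = kq₁/r = 1.03×10⁵ V.
At B: distance to the source charge is 1.38 m; V_B = kq₁/r = 4.12×10⁴ V.
ΔV = V_B − V_A = -6.18×10⁴ V.
W_ext = qΔV = (7.01×10⁻⁶ C)(-6.18×10⁴ V) = -0.433 J.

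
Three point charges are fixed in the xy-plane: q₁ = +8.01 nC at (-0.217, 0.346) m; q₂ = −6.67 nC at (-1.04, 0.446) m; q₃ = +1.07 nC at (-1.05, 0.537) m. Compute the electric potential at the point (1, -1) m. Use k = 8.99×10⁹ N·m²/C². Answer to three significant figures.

Electric potential is a scalar, so the contributions from each charge add algebraically: V = Σ kqᵢ/rᵢ.
Distances from the field point to each charge: r₁ = 1.81 m, r₂ = 2.50 m, r₃ = 2.56 m.
V = k[(8.01×10⁻⁹)/(1.81) + (-6.67×10⁻⁹)/(2.50) + (1.07×10⁻⁹)/(2.56)] = 19.5 V.

19.5 V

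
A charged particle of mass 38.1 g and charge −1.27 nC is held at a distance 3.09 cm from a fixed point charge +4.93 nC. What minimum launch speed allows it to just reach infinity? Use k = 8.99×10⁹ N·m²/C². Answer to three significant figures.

9.78×10⁻³ m/s

To just escape, total mechanical energy must reach zero at infinity: ½mv²_min + U = 0, so ½mv²_min = −U = |kQq|/r.
|U| = |kQq|/r = (8.99×10⁹ N·m²/C²)(4.93×10⁻⁹)(1.27×10⁻⁹)/(0.0309) = 1.82×10⁻⁶ J.
v_min = √(2|U|/m) = √(2·1.82×10⁻⁶/0.0381) = 9.78×10⁻³ m/s.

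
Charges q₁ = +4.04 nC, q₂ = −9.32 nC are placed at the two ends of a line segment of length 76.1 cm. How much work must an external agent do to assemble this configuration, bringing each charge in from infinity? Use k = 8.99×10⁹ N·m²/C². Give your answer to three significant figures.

The work to assemble the configuration equals its total potential energy, U = Σ kqᵢqⱼ/rᵢⱼ over all pairs.
The separation is r = 0.761 m.
U = (-4.45×10⁻⁷) = -4.45×10⁻⁷ J.

-4.45×10⁻⁷ J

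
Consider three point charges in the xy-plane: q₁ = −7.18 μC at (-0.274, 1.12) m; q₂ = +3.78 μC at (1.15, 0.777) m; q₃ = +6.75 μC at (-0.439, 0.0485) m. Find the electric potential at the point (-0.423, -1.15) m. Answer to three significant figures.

3.59×10⁴ V

The total potential is the scalar sum of each charge's contribution, V = Σ kqᵢ/rᵢ.
Distances from the field point to each charge: r₁ = 2.27 m, r₂ = 2.49 m, r₃ = 1.20 m.
V = k[(-7.18×10⁻⁶)/(2.27) + (3.78×10⁻⁶)/(2.49) + (6.75×10⁻⁶)/(1.20)] = 3.59×10⁴ V.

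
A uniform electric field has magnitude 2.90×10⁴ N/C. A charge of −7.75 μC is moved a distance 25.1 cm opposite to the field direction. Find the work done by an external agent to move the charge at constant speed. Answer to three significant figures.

-0.0564 J

The potential change for a displacement 25.1 cm opposite to the field direction is ΔV = +Ed = 7280 V.
W_ext = qΔV = -0.0564 J.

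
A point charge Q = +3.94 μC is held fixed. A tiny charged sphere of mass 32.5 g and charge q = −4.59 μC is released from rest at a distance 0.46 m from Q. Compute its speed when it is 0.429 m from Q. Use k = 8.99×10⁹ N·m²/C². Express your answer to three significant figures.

Only the electrostatic force acts, so mechanical energy is conserved: ½mv² = U₁ − U₂ = kQq(1/r₁ − 1/r₂).
U₁ − U₂ = (8.99×10⁹ N·m²/C²)(3.94×10⁻⁶ C)(-4.59×10⁻⁶ C)(1/0.460 − 1/0.429) = 0.0255 J.
v = √(2·0.0255/0.0325) = 1.25 m/s.

1.25 m/s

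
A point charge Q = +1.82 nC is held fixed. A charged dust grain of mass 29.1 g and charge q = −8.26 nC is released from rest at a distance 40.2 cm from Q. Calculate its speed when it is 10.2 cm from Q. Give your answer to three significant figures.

8.24×10⁻³ m/s

Only the electrostatic force acts, so mechanical energy is conserved: ½mv² = U₁ − U₂ = kQq(1/r₁ − 1/r₂).
U₁ − U₂ = (8.99×10⁹ N·m²/C²)(1.82×10⁻⁹ C)(-8.26×10⁻⁹ C)(1/0.402 − 1/0.102) = 9.89×10⁻⁷ J.
v = √(2·9.89×10⁻⁷/0.0291) = 8.24×10⁻³ m/s.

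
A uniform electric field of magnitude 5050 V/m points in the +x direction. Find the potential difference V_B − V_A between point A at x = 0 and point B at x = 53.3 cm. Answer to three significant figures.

-2690 V

In a uniform field, potential decreases in the direction of E: V_B − V_A = −E·Δx.
V_B − V_A = −(5050 V/m)(0.533 m) = -2690 V.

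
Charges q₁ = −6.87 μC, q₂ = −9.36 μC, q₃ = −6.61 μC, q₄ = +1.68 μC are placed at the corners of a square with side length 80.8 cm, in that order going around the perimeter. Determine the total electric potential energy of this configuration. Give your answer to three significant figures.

The work to assemble the configuration equals its total potential energy, U = Σ kqᵢqⱼ/rᵢⱼ over all pairs.
The four side pairs have separation 0.808 m and the two diagonal pairs 1.14 m.
Summing all 6 pair terms gives U = 1.39 J.

1.39 J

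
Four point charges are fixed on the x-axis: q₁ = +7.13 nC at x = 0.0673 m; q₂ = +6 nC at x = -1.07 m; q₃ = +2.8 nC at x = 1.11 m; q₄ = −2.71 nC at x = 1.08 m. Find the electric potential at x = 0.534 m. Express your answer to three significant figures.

170 V

Electric potential is a scalar, so the contributions from each charge add algebraically: V = Σ kqᵢ/rᵢ.
Distances from the field point to each charge: r₁ = 0.467 m, r₂ = 1.60 m, r₃ = 0.576 m, r₄ = 0.546 m.
V = k[(7.13×10⁻⁹)/(0.467) + (6.00×10⁻⁹)/(1.60) + (2.80×10⁻⁹)/(0.576) + (-2.71×10⁻⁹)/(0.546)] = 170 V.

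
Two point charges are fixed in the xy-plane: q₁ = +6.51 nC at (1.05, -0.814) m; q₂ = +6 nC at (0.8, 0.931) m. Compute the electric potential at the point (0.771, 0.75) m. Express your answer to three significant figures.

331 V

The total potential is the scalar sum of each charge's contribution, V = Σ kqᵢ/rᵢ.
Distances from the field point to each charge: r₁ = 1.59 m, r₂ = 0.183 m.
V = k[(6.51×10⁻⁹)/(1.59) + (6.00×10⁻⁹)/(0.183)] = 331 V.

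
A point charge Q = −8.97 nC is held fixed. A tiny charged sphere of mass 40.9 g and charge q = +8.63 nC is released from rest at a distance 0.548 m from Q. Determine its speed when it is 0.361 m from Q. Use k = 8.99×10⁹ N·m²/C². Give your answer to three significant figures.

5.67×10⁻³ m/s

Only the electrostatic force acts, so mechanical energy is conserved: ½mv² = U₁ − U₂ = kQq(1/r₁ − 1/r₂).
U₁ − U₂ = (8.99×10⁹ N·m²/C²)(-8.97×10⁻⁹ C)(8.63×10⁻⁹ C)(1/0.548 − 1/0.361) = 6.58×10⁻⁷ J.
v = √(2·6.58×10⁻⁷/0.0409) = 5.67×10⁻³ m/s.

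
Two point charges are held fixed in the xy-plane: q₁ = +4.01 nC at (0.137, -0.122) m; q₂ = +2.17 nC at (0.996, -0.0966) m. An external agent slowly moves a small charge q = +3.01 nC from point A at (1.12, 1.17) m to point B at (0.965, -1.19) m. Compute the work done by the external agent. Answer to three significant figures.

2.10×10⁻⁸ J

For quasistatic motion the external work equals the change in potential energy: W_ext = qΔV = q(V_B − V_A).
At A: distances to the source charges are 1.62 m, 1.27 m; V_A = Σ kqᵢ/rᵢ = 37.5 V.
At B: distances to the source charges are 1.35 m, 1.09 m; V_B = Σ kqᵢ/rᵢ = 44.5 V.
ΔV = V_B − V_A = 6.98 V.
W_ext = qΔV = (3.01×10⁻⁹ C)(6.98 V) = 2.10×10⁻⁸ J.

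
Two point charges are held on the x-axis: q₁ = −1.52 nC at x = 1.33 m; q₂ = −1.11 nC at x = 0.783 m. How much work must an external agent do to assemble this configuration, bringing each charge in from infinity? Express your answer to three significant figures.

The assembly work is the sum of pairwise potential energies, U = Σ_{i<j} kqᵢqⱼ/rᵢⱼ.
Pair separations: r₁₂ = 0.547 m.
U = (2.77×10⁻⁸) = 2.77×10⁻⁸ J.

2.77×10⁻⁸ J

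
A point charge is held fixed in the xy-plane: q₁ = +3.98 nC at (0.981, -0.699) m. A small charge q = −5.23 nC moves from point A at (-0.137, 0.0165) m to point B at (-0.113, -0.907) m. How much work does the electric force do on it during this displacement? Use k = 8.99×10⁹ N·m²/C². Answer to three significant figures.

The work done by the electric force is W_field = −ΔU = −q(V_B − V_A) = q(V_A − V_B).
At A: distance to the source charge is 1.33 m; V_A = kq₁/r = 27.0 V.
At B: distance to the source charge is 1.11 m; V_B = kq₁/r = 32.1 V.
ΔV = V_B − V_A = 5.17 V.
W_field = −qΔV = −(-5.23×10⁻⁹ C)(5.17 V) = 2.71×10⁻⁸ J.

2.71×10⁻⁸ J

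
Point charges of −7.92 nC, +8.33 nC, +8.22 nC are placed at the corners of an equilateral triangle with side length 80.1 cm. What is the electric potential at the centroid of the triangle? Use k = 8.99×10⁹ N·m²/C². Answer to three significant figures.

Electric potential is a scalar, so the contributions from each charge add algebraically: V = Σ kqᵢ/rᵢ.
The distance from each vertex to the centroid is a/√3 = 0.462 m.
V = k[(-7.92×10⁻⁹)/(0.462) + (8.33×10⁻⁹)/(0.462) + (8.22×10⁻⁹)/(0.462)] = 168 V.

168 V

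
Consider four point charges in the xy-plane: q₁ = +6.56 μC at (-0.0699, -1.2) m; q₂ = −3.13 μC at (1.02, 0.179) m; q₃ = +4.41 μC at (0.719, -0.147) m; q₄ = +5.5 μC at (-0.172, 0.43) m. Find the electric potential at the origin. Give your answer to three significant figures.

The total potential is the scalar sum of each charge's contribution, V = Σ kqᵢ/rᵢ.
Distances from the field point to each charge: r₁ = 1.20 m, r₂ = 1.04 m, r₃ = 0.734 m, r₄ = 0.463 m.
V = k[(6.56×10⁻⁶)/(1.20) + (-3.13×10⁻⁶)/(1.04) + (4.41×10⁻⁶)/(0.734) + (5.50×10⁻⁶)/(0.463)] = 1.83×10⁵ V.

1.83×10⁵ V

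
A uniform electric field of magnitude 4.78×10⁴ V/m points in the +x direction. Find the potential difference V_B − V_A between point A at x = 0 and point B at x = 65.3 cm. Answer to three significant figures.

In a uniform field, potential decreases in the direction of E: V_B − V_A = −E·Δx.
V_B − V_A = −(4.78×10⁴ V/m)(0.653 m) = -3.12×10⁴ V.

-3.12×10⁴ V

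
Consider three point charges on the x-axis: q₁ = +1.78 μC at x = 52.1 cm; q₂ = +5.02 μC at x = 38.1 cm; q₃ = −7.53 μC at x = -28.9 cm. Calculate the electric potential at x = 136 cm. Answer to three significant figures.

Electric potential is a scalar, so the contributions from each charge add algebraically: V = Σ kqᵢ/rᵢ.
Distances from the field point to each charge: r₁ = 0.839 m, r₂ = 0.979 m, r₃ = 1.65 m.
V = k[(1.78×10⁻⁶)/(0.839) + (5.02×10⁻⁶)/(0.979) + (-7.53×10⁻⁶)/(1.65)] = 2.41×10⁴ V.

2.41×10⁴ V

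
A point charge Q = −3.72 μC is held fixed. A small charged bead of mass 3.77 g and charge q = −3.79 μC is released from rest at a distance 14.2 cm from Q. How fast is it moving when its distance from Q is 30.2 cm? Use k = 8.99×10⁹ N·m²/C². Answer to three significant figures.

Only the electrostatic force acts, so mechanical energy is conserved: ½mv² = U₁ − U₂ = kQq(1/r₁ − 1/r₂).
U₁ − U₂ = (8.99×10⁹ N·m²/C²)(-3.72×10⁻⁶ C)(-3.79×10⁻⁶ C)(1/0.142 − 1/0.302) = 0.473 J.
v = √(2·0.473/3.77×10⁻³) = 15.8 m/s.

15.8 m/s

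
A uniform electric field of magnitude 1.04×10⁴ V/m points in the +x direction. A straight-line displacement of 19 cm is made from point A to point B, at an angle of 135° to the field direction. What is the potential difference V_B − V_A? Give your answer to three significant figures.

Only the component of displacement along E changes the potential: ΔV = −E·d·cosθ.
ΔV = −(1.04×10⁴ V/m)(0.190 m)cos135° = 1400 V.

1400 V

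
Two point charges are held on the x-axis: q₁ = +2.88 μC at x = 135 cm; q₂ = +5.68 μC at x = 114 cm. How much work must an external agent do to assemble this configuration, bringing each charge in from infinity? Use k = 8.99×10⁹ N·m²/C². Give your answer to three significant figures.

The assembly work is the sum of pairwise potential energies, U = Σ_{i<j} kqᵢqⱼ/rᵢⱼ.
Pair separations: r₁₂ = 0.210 m.
U = (0.700) = 0.700 J.

0.700 J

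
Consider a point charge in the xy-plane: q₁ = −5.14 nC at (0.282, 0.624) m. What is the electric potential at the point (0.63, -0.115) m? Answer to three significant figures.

-56.6 V

The total potential is the scalar sum of each charge's contribution, V = Σ kqᵢ/rᵢ.
Distances from the field point to each charge: r₁ = 0.817 m.
V = k[(-5.14×10⁻⁹)/(0.817)] = -56.6 V.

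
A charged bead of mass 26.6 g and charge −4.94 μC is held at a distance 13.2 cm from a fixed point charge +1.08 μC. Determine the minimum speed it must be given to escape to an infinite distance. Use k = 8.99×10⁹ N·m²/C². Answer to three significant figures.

To just escape, total mechanical energy must reach zero at infinity: ½mv²_min + U = 0, so ½mv²_min = −U = |kQq|/r.
|U| = |kQq|/r = (8.99×10⁹ N·m²/C²)(1.08×10⁻⁶)(4.94×10⁻⁶)/(0.132) = 0.363 J.
v_min = √(2|U|/m) = √(2·0.363/0.0266) = 5.23 m/s.

5.23 m/s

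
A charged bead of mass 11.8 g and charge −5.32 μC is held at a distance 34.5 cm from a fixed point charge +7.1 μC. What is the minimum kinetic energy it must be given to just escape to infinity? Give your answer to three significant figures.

0.984 J

To just escape, total mechanical energy must reach zero at infinity: ½mv²_min + U = 0, so ½mv²_min = −U = |kQq|/r.
|U| = |kQq|/r = (8.99×10⁹ N·m²/C²)(7.10×10⁻⁶)(5.32×10⁻⁶)/(0.345) = 0.984 J.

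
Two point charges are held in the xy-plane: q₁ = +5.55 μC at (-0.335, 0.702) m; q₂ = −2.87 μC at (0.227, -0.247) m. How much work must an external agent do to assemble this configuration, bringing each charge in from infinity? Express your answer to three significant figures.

The assembly work is the sum of pairwise potential energies, U = Σ_{i<j} kqᵢqⱼ/rᵢⱼ.
Pair separations: r₁₂ = 1.10 m.
U = (-0.130) = -0.130 J.

-0.130 J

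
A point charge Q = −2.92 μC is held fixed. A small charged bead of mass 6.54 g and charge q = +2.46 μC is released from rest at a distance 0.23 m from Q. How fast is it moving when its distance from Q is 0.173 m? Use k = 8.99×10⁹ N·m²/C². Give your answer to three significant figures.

Only the electrostatic force acts, so mechanical energy is conserved: ½mv² = U₁ − U₂ = kQq(1/r₁ − 1/r₂).
U₁ − U₂ = (8.99×10⁹ N·m²/C²)(-2.92×10⁻⁶ C)(2.46×10⁻⁶ C)(1/0.230 − 1/0.173) = 0.0925 J.
v = √(2·0.0925/6.54×10⁻³) = 5.32 m/s.

5.32 m/s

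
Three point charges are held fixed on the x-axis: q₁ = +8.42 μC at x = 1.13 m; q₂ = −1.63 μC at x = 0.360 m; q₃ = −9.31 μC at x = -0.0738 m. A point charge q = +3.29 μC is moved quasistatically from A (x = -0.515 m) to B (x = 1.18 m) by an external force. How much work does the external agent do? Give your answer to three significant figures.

For quasistatic motion the external work equals the change in potential energy: W_ext = qΔV = q(V_B − V_A).
At A: distances to the source charges are 1.65 m, 0.875 m, 0.441 m; V_A = Σ kqᵢ/rᵢ = -1.60×10⁵ V.
At B: distances to the source charges are 0.0500 m, 0.820 m, 1.25 m; V_B = Σ kqᵢ/rᵢ = 1.43×10⁶ V.
ΔV = V_B − V_A = 1.59×10⁶ V.
W_ext = qΔV = (3.29×10⁻⁶ C)(1.59×10⁶ V) = 5.23 J.

5.23 J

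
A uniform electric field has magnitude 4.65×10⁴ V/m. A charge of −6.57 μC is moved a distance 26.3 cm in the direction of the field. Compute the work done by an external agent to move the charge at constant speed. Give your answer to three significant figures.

0.0803 J

The potential change for a displacement 26.3 cm in the direction of the field is ΔV = −Ed = -1.22×10⁴ V.
W_ext = qΔV = 0.0803 J.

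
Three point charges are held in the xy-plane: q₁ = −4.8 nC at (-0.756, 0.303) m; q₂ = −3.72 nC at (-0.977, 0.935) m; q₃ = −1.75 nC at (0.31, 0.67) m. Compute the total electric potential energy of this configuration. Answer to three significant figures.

3.51×10⁻⁷ J

The work to assemble the configuration equals its total potential energy, U = Σ kqᵢqⱼ/rᵢⱼ over all pairs.
Pair separations: r₁₂ = 0.670 m, r₁₃ = 1.13 m, r₂₃ = 1.31 m.
U = (2.40×10⁻⁷) + (6.70×10⁻⁸) + (4.45×10⁻⁸) = 3.51×10⁻⁷ J.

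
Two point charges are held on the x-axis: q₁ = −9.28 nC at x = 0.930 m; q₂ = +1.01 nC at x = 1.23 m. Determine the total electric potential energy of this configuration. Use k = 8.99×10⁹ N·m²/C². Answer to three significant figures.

The assembly work is the sum of pairwise potential energies, U = Σ_{i<j} kqᵢqⱼ/rᵢⱼ.
Pair separations: r₁₂ = 0.300 m.
U = (-2.81×10⁻⁷) = -2.81×10⁻⁷ J.

-2.81×10⁻⁷ J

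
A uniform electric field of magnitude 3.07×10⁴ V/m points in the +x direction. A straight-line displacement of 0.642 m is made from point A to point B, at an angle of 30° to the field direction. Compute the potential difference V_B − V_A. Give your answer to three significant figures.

-1.71×10⁴ V

Only the component of displacement along E changes the potential: ΔV = −E·d·cosθ.
ΔV = −(3.07×10⁴ V/m)(0.642 m)cos30° = -1.71×10⁴ V.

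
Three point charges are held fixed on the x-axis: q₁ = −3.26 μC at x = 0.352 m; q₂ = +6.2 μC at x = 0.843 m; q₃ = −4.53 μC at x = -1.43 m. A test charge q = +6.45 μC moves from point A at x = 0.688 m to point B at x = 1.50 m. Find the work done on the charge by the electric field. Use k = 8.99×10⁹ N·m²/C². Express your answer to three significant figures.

The work done by the electric force is W_field = −ΔU = −q(V_B − V_A) = q(V_A − V_B).
At A: distances to the source charges are 0.336 m, 0.155 m, 2.12 m; V_A = Σ kqᵢ/rᵢ = 2.53×10⁵ V.
At B: distances to the source charges are 1.15 m, 0.657 m, 2.93 m; V_B = Σ kqᵢ/rᵢ = 4.54×10⁴ V.
ΔV = V_B − V_A = -2.08×10⁵ V.
W_field = −qΔV = −(6.45×10⁻⁶ C)(-2.08×10⁵ V) = 1.34 J.

1.34 J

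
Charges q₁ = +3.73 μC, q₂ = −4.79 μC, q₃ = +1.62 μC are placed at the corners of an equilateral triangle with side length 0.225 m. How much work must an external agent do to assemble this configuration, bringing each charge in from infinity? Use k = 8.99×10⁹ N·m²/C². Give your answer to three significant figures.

The assembly work is the sum of pairwise potential energies, U = Σ_{i<j} kqᵢqⱼ/rᵢⱼ.
All three pair separations equal the side length, 0.225 m.
U = (-0.714) + (0.241) + (-0.310) = -0.782 J.

-0.782 J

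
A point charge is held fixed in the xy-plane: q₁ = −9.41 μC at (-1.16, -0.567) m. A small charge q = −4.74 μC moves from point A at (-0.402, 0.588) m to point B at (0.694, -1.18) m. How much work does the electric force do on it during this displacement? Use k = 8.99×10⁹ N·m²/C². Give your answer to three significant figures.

0.0849 J

The work done by the electric force is W_field = −ΔU = −q(V_B − V_A) = q(V_A − V_B).
At A: distance to the source charge is 1.38 m; V_A = kq₁/r = -6.12×10⁴ V.
At B: distance to the source charge is 1.95 m; V_B = kq₁/r = -4.33×10⁴ V.
ΔV = V_B − V_A = 1.79×10⁴ V.
W_field = −qΔV = −(-4.74×10⁻⁶ C)(1.79×10⁴ V) = 0.0849 J.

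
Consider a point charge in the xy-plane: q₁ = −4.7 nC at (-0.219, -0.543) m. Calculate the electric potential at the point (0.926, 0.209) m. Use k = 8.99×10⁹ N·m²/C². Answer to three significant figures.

Electric potential is a scalar, so the contributions from each charge add algebraically: V = Σ kqᵢ/rᵢ.
Distances from the field point to each charge: r₁ = 1.37 m.
V = k[(-4.70×10⁻⁹)/(1.37)] = -30.8 V.

-30.8 V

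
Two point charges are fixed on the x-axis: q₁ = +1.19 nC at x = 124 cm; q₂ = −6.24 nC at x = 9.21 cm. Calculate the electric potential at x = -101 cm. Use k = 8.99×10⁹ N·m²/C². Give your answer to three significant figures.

Electric potential is a scalar, so the contributions from each charge add algebraically: V = Σ kqᵢ/rᵢ.
Distances from the field point to each charge: r₁ = 2.25 m, r₂ = 1.10 m.
V = k[(1.19×10⁻⁹)/(2.25) + (-6.24×10⁻⁹)/(1.10)] = -46.1 V.

-46.1 V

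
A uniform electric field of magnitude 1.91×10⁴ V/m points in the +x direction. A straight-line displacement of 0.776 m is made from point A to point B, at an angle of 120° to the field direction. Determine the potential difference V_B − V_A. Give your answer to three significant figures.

7410 V

Only the component of displacement along E changes the potential: ΔV = −E·d·cosθ.
ΔV = −(1.91×10⁴ V/m)(0.776 m)cos120° = 7410 V.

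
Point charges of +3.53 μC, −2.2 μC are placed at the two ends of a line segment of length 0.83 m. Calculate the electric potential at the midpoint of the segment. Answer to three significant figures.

Electric potential is a scalar, so the contributions from each charge add algebraically: V = Σ kqᵢ/rᵢ.
Each charge is 0.415 m from the midpoint.
V = k[(3.53×10⁻⁶)/(0.415) + (-2.20×10⁻⁶)/(0.415)] = 2.88×10⁴ V.

2.88×10⁴ V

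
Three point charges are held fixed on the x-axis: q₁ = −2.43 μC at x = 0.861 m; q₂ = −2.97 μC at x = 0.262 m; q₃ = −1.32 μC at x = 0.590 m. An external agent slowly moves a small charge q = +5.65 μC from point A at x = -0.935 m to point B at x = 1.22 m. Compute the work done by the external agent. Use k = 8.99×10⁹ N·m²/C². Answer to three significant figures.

For quasistatic motion the external work equals the change in potential energy: W_ext = qΔV = q(V_B − V_A).
At A: distances to the source charges are 1.80 m, 1.20 m, 1.52 m; V_A = Σ kqᵢ/rᵢ = -4.23×10⁴ V.
At B: distances to the source charges are 0.359 m, 0.958 m, 0.630 m; V_B = Σ kqᵢ/rᵢ = -1.08×10⁵ V.
ΔV = V_B − V_A = -6.53×10⁴ V.
W_ext = qΔV = (5.65×10⁻⁶ C)(-6.53×10⁴ V) = -0.369 J.

-0.369 J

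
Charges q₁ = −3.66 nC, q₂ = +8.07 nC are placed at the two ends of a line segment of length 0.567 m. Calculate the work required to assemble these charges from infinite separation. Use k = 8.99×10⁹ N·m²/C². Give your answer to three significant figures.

-4.68×10⁻⁷ J

The work to assemble the configuration equals its total potential energy, U = Σ kqᵢqⱼ/rᵢⱼ over all pairs.
The separation is r = 0.567 m.
U = (-4.68×10⁻⁷) = -4.68×10⁻⁷ J.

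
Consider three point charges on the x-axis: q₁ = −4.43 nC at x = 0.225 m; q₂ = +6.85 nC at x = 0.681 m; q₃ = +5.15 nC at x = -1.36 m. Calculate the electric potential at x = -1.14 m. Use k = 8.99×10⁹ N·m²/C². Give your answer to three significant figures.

Electric potential is a scalar, so the contributions from each charge add algebraically: V = Σ kqᵢ/rᵢ.
Distances from the field point to each charge: r₁ = 1.36 m, r₂ = 1.82 m, r₃ = 0.220 m.
V = k[(-4.43×10⁻⁹)/(1.36) + (6.85×10⁻⁹)/(1.82) + (5.15×10⁻⁹)/(0.220)] = 215 V.

215 V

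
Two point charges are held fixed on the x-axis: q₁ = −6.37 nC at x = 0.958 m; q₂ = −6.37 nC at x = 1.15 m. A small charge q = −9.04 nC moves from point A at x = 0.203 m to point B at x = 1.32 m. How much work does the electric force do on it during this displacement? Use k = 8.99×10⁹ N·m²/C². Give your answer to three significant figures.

The work done by the electric force is W_field = −ΔU = −q(V_B − V_A) = q(V_A − V_B).
At A: distances to the source charges are 0.755 m, 0.947 m; V_A = Σ kqᵢ/rᵢ = -136 V.
At B: distances to the source charges are 0.362 m, 0.170 m; V_B = Σ kqᵢ/rᵢ = -495 V.
ΔV = V_B − V_A = -359 V.
W_field = −qΔV = −(-9.04×10⁻⁹ C)(-359 V) = -3.24×10⁻⁶ J.

-3.24×10⁻⁶ J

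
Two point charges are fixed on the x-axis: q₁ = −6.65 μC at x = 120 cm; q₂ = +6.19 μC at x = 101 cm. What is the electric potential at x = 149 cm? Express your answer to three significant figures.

The total potential is the scalar sum of each charge's contribution, V = Σ kqᵢ/rᵢ.
Distances from the field point to each charge: r₁ = 0.290 m, r₂ = 0.480 m.
V = k[(-6.65×10⁻⁶)/(0.290) + (6.19×10⁻⁶)/(0.480)] = -9.02×10⁴ V.

-9.02×10⁴ V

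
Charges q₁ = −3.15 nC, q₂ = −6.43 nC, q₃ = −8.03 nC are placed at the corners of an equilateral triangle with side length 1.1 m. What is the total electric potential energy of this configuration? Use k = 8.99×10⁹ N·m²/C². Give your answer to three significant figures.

7.94×10⁻⁷ J

The work to assemble the configuration equals its total potential energy, U = Σ kqᵢqⱼ/rᵢⱼ over all pairs.
All three pair separations equal the side length, 1.10 m.
U = (1.66×10⁻⁷) + (2.07×10⁻⁷) + (4.22×10⁻⁷) = 7.94×10⁻⁷ J.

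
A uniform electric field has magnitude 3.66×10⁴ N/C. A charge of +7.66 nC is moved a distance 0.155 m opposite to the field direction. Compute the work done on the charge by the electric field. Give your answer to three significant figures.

The potential change for a displacement 0.155 m opposite to the field direction is ΔV = +Ed = 5670 V.
W_field = −qΔV = -4.35×10⁻⁵ J.

-4.35×10⁻⁵ J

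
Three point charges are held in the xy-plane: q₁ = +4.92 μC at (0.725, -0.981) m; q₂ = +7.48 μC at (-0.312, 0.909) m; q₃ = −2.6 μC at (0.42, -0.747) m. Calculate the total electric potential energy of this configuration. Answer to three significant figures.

-0.242 J

The work to assemble the configuration equals its total potential energy, U = Σ kqᵢqⱼ/rᵢⱼ over all pairs.
Pair separations: r₁₂ = 2.16 m, r₁₃ = 0.384 m, r₂₃ = 1.81 m.
U = (0.153) + (-0.299) + (-0.0966) = -0.242 J.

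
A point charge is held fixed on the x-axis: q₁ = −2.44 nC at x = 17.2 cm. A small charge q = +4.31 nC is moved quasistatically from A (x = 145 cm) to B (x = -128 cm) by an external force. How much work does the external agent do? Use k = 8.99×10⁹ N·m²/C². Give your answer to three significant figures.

8.86×10⁻⁹ J

For quasistatic motion the external work equals the change in potential energy: W_ext = qΔV = q(V_B − V_A).
At A: distance to the source charge is 1.28 m; V_A = kq₁/r = -17.2 V.
At B: distance to the source charge is 1.45 m; V_B = kq₁/r = -15.1 V.
ΔV = V_B − V_A = 2.06 V.
W_ext = qΔV = (4.31×10⁻⁹ C)(2.06 V) = 8.86×10⁻⁹ J.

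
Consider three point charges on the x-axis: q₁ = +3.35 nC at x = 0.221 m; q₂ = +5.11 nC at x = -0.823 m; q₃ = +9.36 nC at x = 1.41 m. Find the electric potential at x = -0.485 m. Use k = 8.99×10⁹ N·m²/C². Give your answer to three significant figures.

223 V

Electric potential is a scalar, so the contributions from each charge add algebraically: V = Σ kqᵢ/rᵢ.
Distances from the field point to each charge: r₁ = 0.706 m, r₂ = 0.338 m, r₃ = 1.90 m.
V = k[(3.35×10⁻⁹)/(0.706) + (5.11×10⁻⁹)/(0.338) + (9.36×10⁻⁹)/(1.90)] = 223 V.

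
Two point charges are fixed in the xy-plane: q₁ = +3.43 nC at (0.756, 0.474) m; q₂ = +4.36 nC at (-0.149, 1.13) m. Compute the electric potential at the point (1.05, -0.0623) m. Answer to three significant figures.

73.6 V

Electric potential is a scalar, so the contributions from each charge add algebraically: V = Σ kqᵢ/rᵢ.
Distances from the field point to each charge: r₁ = 0.612 m, r₂ = 1.69 m.
V = k[(3.43×10⁻⁹)/(0.612) + (4.36×10⁻⁹)/(1.69)] = 73.6 V.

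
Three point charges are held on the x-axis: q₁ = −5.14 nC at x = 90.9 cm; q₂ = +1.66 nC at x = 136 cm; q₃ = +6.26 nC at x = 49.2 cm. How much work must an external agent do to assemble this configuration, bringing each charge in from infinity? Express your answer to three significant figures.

The work to assemble the configuration equals its total potential energy, U = Σ kqᵢqⱼ/rᵢⱼ over all pairs.
Pair separations: r₁₂ = 0.451 m, r₁₃ = 0.417 m, r₂₃ = 0.868 m.
U = (-1.70×10⁻⁷) + (-6.94×10⁻⁷) + (1.08×10⁻⁷) = -7.56×10⁻⁷ J.

-7.56×10⁻⁷ J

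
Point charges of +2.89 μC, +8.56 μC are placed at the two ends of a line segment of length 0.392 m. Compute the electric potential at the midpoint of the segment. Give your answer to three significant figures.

5.25×10⁵ V

Electric potential is a scalar, so the contributions from each charge add algebraically: V = Σ kqᵢ/rᵢ.
Each charge is 0.196 m from the midpoint.
V = k[(2.89×10⁻⁶)/(0.196) + (8.56×10⁻⁶)/(0.196)] = 5.25×10⁵ V.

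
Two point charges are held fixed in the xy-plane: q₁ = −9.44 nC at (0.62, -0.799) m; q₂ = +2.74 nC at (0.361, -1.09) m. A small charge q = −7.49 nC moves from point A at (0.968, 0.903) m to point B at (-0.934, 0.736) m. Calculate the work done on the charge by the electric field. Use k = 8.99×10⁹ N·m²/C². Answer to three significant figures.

6.88×10⁻⁸ J

The work done by the electric force is W_field = −ΔU = −q(V_B − V_A) = q(V_A − V_B).
At A: distances to the source charges are 1.74 m, 2.08 m; V_A = Σ kqᵢ/rᵢ = -37.0 V.
At B: distances to the source charges are 2.18 m, 2.24 m; V_B = Σ kqᵢ/rᵢ = -27.8 V.
ΔV = V_B − V_A = 9.18 V.
W_field = −qΔV = −(-7.49×10⁻⁹ C)(9.18 V) = 6.88×10⁻⁸ J.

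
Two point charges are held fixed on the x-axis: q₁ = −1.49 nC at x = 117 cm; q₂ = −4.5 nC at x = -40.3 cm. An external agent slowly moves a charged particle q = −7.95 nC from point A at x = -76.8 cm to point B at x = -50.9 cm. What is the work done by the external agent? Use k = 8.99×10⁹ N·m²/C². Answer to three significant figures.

For quasistatic motion the external work equals the change in potential energy: W_ext = qΔV = q(V_B − V_A).
At A: distances to the source charges are 1.94 m, 0.365 m; V_A = Σ kqᵢ/rᵢ = -118 V.
At B: distances to the source charges are 1.68 m, 0.106 m; V_B = Σ kqᵢ/rᵢ = -390 V.
ΔV = V_B − V_A = -272 V.
W_ext = qΔV = (-7.95×10⁻⁹ C)(-272 V) = 2.16×10⁻⁶ J.

2.16×10⁻⁶ J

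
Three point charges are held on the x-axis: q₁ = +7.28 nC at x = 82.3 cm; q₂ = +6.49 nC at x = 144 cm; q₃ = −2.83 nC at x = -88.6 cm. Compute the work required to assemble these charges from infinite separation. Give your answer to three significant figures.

5.09×10⁻⁷ J

The work to assemble the configuration equals its total potential energy, U = Σ kqᵢqⱼ/rᵢⱼ over all pairs.
Pair separations: r₁₂ = 0.617 m, r₁₃ = 1.71 m, r₂₃ = 2.33 m.
U = (6.88×10⁻⁷) + (-1.08×10⁻⁷) + (-7.10×10⁻⁸) = 5.09×10⁻⁷ J.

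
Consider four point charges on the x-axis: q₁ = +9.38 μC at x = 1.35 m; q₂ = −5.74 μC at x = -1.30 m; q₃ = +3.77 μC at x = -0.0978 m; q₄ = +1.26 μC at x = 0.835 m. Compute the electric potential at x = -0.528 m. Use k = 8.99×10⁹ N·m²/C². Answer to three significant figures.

6.52×10⁴ V

The total potential is the scalar sum of each charge's contribution, V = Σ kqᵢ/rᵢ.
Distances from the field point to each charge: r₁ = 1.88 m, r₂ = 0.772 m, r₃ = 0.430 m, r₄ = 1.36 m.
V = k[(9.38×10⁻⁶)/(1.88) + (-5.74×10⁻⁶)/(0.772) + (3.77×10⁻⁶)/(0.430) + (1.26×10⁻⁶)/(1.36)] = 6.52×10⁴ V.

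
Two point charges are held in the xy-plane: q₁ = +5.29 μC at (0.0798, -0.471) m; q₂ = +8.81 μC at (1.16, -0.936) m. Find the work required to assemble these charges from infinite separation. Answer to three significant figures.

The work to assemble the configuration equals its total potential energy, U = Σ kqᵢqⱼ/rᵢⱼ over all pairs.
Pair separations: r₁₂ = 1.18 m.
U = (0.356) = 0.356 J.

0.356 J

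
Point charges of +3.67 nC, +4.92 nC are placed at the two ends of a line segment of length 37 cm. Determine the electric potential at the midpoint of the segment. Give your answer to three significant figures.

417 V

Electric potential is a scalar, so the contributions from each charge add algebraically: V = Σ kqᵢ/rᵢ.
Each charge is 0.185 m from the midpoint.
V = k[(3.67×10⁻⁹)/(0.185) + (4.92×10⁻⁹)/(0.185)] = 417 V.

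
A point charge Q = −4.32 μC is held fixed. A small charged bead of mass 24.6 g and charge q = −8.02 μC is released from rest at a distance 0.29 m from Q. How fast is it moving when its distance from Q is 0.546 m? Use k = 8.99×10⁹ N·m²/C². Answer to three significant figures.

6.40 m/s

Only the electrostatic force acts, so mechanical energy is conserved: ½mv² = U₁ − U₂ = kQq(1/r₁ − 1/r₂).
U₁ − U₂ = (8.99×10⁹ N·m²/C²)(-4.32×10⁻⁶ C)(-8.02×10⁻⁶ C)(1/0.290 − 1/0.546) = 0.504 J.
v = √(2·0.504/0.0246) = 6.40 m/s.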